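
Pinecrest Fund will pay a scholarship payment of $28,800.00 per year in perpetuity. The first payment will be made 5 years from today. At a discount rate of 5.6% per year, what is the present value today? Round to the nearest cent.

$413569.77

Value at end of year 4: C / r = $28,800.00 / 0.056 = $514,285.7143
Discount to today: PV = $514,285.7143 / (1 + 0.056)^4 = $514,285.7143 / 1.243528 = $413,569.77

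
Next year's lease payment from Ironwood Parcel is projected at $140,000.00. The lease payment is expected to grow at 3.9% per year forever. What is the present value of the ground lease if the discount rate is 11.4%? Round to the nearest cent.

$1866666.67

Growing perpetuity: P = D₁ / (r − g) = $140,000.0000 / (0.114 − 0.039) = $1,866,666.67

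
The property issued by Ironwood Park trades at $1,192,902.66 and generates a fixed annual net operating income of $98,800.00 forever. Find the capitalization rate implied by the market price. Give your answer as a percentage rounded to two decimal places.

P = C/r ⇒ r = C/P = $98,800.00/$1,192,902.66 = 0.082823

8.28%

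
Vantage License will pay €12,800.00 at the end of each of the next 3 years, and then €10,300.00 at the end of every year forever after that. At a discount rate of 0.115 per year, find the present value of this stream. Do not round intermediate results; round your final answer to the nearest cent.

PV of 3-year annuity: €12,800.00 × [1 − (1+0.115)^−3] / 0.115 = 31009.52814
Perpetuity value at year 3: €10,300.00 / 0.115 = 89565.21739
PV of perpetuity: 89565.21739 / (1+0.115)^3 = 64612.23771
Total PV = 31009.52814 + 64612.23771 = 95621.76586

€95621.77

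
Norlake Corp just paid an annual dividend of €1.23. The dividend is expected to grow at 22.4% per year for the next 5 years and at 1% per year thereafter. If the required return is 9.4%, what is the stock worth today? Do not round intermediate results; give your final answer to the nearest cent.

D_1 = 1.50552
D_2 = 1.84276
D_3 = 2.25553
D_4 = 2.76077
D_5 = 3.37919
Terminal value at year 5: TV = D_5×(1+g_2)/(r−g_2) = 3.41298/0.084 = 40.63070
P_0 = D_1/(1+r)^1 + D_2/(1+r)^2 + D_3/(1+r)^3 + D_4/(1+r)^4 + D_5/(1+r)^5 + TV/(1+r)^5
    = 1.37616 + 1.53969 + 1.72265 + 1.92735 + 2.15638 + 25.92792 = 34.65016

€34.65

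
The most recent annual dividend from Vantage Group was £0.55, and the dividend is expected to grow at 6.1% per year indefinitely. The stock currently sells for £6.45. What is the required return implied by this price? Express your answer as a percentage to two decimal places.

15.15%

D₁ = £0.55 × 1.061 = £0.5836
P = D₁/(r − g) ⇒ r = D₁/P + g = £0.5836/£6.45 + 0.061 = 0.090473 + 0.061 = 0.151473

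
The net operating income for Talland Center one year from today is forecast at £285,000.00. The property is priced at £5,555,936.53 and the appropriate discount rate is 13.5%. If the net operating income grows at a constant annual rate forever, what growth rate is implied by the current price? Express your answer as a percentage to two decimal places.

P = D₁/(r−g) ⇒ g = r − D₁/P = 0.135 − £285,000.00/£5,555,936.53 = 0.083704

8.37%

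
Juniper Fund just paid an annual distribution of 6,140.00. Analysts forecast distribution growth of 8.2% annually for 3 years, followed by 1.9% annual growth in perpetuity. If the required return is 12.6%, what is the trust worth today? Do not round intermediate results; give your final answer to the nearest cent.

68900.60

D_1 = 6643.48000
D_2 = 7188.24536
D_3 = 7777.68148
Terminal value at year 3: TV = D_3×(1+g_2)/(r−g_2) = 7925.45743/0.107 = 74069.69559
P_0 = D_1/(1+r)^1 + D_2/(1+r)^2 + D_3/(1+r)^3 + TV/(1+r)^3
    = 5900.07105 + 5669.51765 + 5447.97344 + 51883.03681 = 68900.59895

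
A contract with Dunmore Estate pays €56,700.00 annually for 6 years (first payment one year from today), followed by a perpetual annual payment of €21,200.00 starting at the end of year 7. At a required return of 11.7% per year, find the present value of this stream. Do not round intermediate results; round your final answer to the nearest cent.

€328400.13

PV of 6-year annuity: €56,700.00 × [1 − (1+0.117)^−6] / 0.117 = 235111.01354
Perpetuity value at year 6: €21,200.00 / 0.117 = 181196.58120
PV of perpetuity: 181196.58120 / (1+0.117)^6 = 93289.11229
Total PV = 235111.01354 + 93289.11229 = 328400.12583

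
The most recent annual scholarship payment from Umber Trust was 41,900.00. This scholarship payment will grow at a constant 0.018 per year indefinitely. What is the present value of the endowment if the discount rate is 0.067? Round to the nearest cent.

870493.88

D₁ = D₀ × (1 + g) = 41,900.00 × 1.018 = 42,654.2000
Growing perpetuity: P = D₁ / (r − g) = 42,654.2000 / (0.067 − 0.018) = 870,493.88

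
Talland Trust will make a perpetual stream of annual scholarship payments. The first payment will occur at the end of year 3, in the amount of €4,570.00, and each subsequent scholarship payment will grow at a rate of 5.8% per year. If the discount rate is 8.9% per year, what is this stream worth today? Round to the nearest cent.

€124307.90

Value at end of year 2: C₁ / (r − g) = €4,570.00 / (0.089 − 0.058) = €147,419.3548
Discount to today: PV = €147,419.3548 / (1 + 0.089)^2 = €147,419.3548 / 1.185921 = €124,307.90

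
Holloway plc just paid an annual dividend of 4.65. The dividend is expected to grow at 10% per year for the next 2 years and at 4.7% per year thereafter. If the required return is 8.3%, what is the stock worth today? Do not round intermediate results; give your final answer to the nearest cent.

149.04

D_1 = 5.11500
D_2 = 5.62650
Terminal value at year 2: TV = D_2×(1+g_2)/(r−g_2) = 5.89095/0.036 = 163.63737
P_0 = D_1/(1+r)^1 + D_2/(1+r)^2 + TV/(1+r)^2
    = 4.72299 + 4.79713 + 139.51651 = 149.03663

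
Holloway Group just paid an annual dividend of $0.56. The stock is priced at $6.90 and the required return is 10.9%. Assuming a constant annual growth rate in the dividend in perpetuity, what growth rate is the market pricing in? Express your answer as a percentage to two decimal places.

P = D₀(1+g)/(r−g) ⇒ P(r−g) = D₀(1+g) ⇒ g(P+D₀) = P·r − D₀
g = (P·r − D₀)/(P + D₀) = ($6.90×0.109 − $0.56) / ($6.90 + $0.56) = 0.025751

2.58%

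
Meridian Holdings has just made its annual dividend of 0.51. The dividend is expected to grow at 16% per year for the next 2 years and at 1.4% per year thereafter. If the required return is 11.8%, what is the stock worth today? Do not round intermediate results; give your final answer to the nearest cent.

D_1 = 0.59160
D_2 = 0.68626
Terminal value at year 2: TV = D_2×(1+g_2)/(r−g_2) = 0.69586/0.104 = 6.69100
P_0 = D_1/(1+r)^1 + D_2/(1+r)^2 + TV/(1+r)^2
    = 0.52916 + 0.54904 + 5.35312 = 6.43132

6.43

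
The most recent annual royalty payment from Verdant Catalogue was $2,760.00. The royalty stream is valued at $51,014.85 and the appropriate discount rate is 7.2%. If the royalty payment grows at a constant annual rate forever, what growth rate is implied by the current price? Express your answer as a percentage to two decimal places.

1.70%

P = D₀(1+g)/(r−g) ⇒ P(r−g) = D₀(1+g) ⇒ g(P+D₀) = P·r − D₀
g = (P·r − D₀)/(P + D₀) = ($51,014.85×0.072 − $2,760.00) / ($51,014.85 + $2,760.00) = 0.016979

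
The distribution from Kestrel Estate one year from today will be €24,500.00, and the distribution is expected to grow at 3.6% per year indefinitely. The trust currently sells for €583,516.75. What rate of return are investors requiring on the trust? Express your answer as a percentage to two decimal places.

7.80%

P = D₁/(r − g) ⇒ r = D₁/P + g = €24,500.0000/€583,516.75 + 0.036 = 0.041987 + 0.036 = 0.077987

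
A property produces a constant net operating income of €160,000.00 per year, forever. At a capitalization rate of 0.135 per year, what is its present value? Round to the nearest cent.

€1185185.19

Level perpetuity: PV = C / r = €160,000.00 / 0.135 = €1,185,185.19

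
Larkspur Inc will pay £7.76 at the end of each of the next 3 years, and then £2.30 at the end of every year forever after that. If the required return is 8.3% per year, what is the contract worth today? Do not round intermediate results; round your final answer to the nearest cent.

PV of 3-year annuity: £7.76 × [1 − (1+0.083)^−3] / 0.083 = 19.89051
Perpetuity value at year 3: £2.30 / 0.083 = 27.71084
PV of perpetuity: 27.71084 / (1+0.083)^3 = 21.81546
Total PV = 19.89051 + 21.81546 = 41.70597

£41.71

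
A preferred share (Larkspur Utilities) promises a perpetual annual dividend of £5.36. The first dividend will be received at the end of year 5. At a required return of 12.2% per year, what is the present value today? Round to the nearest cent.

£27.72

Value at end of year 4: C / r = £5.36 / 0.122 = £43.9344
Discount to today: PV = £43.9344 / (1 + 0.122)^4 = £43.9344 / 1.584789 = £27.72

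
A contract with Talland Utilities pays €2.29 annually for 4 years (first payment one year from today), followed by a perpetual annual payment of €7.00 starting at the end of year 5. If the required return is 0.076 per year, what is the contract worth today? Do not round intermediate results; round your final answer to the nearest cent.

€76.37

PV of 4-year annuity: €2.29 × [1 − (1+0.076)^−4] / 0.076 = 7.65280
Perpetuity value at year 4: €7.00 / 0.076 = 92.10526
PV of perpetuity: 92.10526 / (1+0.076)^4 = 68.71244
Total PV = 7.65280 + 68.71244 = 76.36523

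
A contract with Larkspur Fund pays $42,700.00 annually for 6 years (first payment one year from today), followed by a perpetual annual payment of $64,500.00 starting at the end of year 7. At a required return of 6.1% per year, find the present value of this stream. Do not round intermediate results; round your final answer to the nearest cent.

$950515.36

PV of 6-year annuity: $42,700.00 × [1 − (1+0.061)^−6] / 0.061 = 209311.66176
Perpetuity value at year 6: $64,500.00 / 0.061 = 1057377.04918
PV of perpetuity: 1057377.04918 / (1+0.061)^6 = 741203.69594
Total PV = 209311.66176 + 741203.69594 = 950515.35770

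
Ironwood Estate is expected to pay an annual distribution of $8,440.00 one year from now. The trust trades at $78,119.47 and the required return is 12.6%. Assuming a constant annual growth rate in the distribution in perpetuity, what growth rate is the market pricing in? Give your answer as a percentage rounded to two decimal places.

1.80%

P = D₁/(r−g) ⇒ g = r − D₁/P = 0.126 − $8,440.00/$78,119.47 = 0.017960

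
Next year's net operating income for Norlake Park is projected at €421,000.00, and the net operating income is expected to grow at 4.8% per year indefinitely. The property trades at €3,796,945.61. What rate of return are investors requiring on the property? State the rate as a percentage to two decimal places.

15.89%

P = D₁/(r − g) ⇒ r = D₁/P + g = €421,000.0000/€3,796,945.61 + 0.048 = 0.110879 + 0.048 = 0.158879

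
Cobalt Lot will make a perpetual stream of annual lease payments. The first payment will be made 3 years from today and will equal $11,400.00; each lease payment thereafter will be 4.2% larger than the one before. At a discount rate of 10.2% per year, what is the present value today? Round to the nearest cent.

$156455.35

Value at end of year 2: C₁ / (r − g) = $11,400.00 / (0.102 − 0.042) = $190,000.0000
Discount to today: PV = $190,000.0000 / (1 + 0.102)^2 = $190,000.0000 / 1.214404 = $156,455.35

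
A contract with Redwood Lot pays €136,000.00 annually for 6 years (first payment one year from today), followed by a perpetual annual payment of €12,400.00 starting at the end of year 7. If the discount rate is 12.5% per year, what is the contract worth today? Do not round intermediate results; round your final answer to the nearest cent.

PV of 6-year annuity: €136,000.00 × [1 − (1+0.125)^−6] / 0.125 = 551322.03951
Perpetuity value at year 6: €12,400.00 / 0.125 = 99200.00000
PV of perpetuity: 99200.00000 / (1+0.125)^6 = 48932.40228
Total PV = 551322.03951 + 48932.40228 = 600254.44179

€600254.44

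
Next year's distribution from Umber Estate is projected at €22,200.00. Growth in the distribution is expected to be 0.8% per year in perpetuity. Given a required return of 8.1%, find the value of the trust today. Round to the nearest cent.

Growing perpetuity: P = D₁ / (r − g) = €22,200.0000 / (0.081 − 0.008) = €304,109.59

€304109.59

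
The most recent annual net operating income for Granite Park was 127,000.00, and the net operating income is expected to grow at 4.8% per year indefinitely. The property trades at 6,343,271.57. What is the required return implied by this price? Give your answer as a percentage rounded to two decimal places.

D₁ = 127,000.00 × 1.048 = 133,096.0000
P = D₁/(r − g) ⇒ r = D₁/P + g = 133,096.0000/6,343,271.57 + 0.048 = 0.020982 + 0.048 = 0.068982

6.90%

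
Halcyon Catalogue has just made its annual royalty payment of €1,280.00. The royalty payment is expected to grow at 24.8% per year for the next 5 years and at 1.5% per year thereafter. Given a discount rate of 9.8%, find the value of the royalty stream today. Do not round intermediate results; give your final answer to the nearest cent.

€39245.75

D_1 = 1597.44000
D_2 = 1993.60512
D_3 = 2488.01919
D_4 = 3105.04795
D_5 = 3875.09984
Terminal value at year 5: TV = D_5×(1+g_2)/(r−g_2) = 3933.22634/0.083 = 47388.26913
P_0 = D_1/(1+r)^1 + D_2/(1+r)^2 + D_3/(1+r)^3 + D_4/(1+r)^4 + D_5/(1+r)^5 + TV/(1+r)^5
    = 1454.86339 + 1653.61522 + 1879.51894 + 2136.28382 + 2428.12587 + 29693.34646 = 39245.75369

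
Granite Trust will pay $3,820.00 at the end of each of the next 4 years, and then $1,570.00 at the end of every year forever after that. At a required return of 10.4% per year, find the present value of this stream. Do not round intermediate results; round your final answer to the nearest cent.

PV of 4-year annuity: $3,820.00 × [1 − (1+0.104)^−4] / 0.104 = 12004.77691
Perpetuity value at year 4: $1,570.00 / 0.104 = 15096.15385
PV of perpetuity: 15096.15385 / (1+0.104)^4 = 10162.25339
Total PV = 12004.77691 + 10162.25339 = 22167.03030

$22167.03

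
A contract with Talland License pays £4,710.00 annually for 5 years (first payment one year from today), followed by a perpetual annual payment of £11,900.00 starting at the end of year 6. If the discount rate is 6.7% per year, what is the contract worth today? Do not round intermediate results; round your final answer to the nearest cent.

PV of 5-year annuity: £4,710.00 × [1 − (1+0.067)^−5] / 0.067 = 19468.05128
Perpetuity value at year 5: £11,900.00 / 0.067 = 177611.94030
PV of perpetuity: 177611.94030 / (1+0.067)^5 = 128425.14406
Total PV = 19468.05128 + 128425.14406 = 147893.19535

£147893.20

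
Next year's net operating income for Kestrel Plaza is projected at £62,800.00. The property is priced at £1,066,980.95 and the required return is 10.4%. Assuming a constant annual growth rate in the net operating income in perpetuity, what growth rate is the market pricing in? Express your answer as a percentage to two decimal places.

P = D₁/(r−g) ⇒ g = r − D₁/P = 0.104 − £62,800.00/£1,066,980.95 = 0.045142

4.51%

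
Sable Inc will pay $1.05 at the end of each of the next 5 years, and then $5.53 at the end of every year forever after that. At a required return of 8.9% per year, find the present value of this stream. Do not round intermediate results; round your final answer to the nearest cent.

PV of 5-year annuity: $1.05 × [1 − (1+0.089)^−5] / 0.089 = 4.09475
Perpetuity value at year 5: $5.53 / 0.089 = 62.13483
PV of perpetuity: 62.13483 / (1+0.089)^5 = 40.56913
Total PV = 4.09475 + 40.56913 = 44.66389

$44.66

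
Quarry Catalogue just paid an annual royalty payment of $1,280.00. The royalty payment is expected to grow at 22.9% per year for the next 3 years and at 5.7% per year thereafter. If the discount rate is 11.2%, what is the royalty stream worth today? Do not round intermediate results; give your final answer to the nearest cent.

D_1 = 1573.12000
D_2 = 1933.36448
D_3 = 2376.10495
Terminal value at year 3: TV = D_3×(1+g_2)/(r−g_2) = 2511.54293/0.055 = 45664.41687
P_0 = D_1/(1+r)^1 + D_2/(1+r)^2 + D_3/(1+r)^3 + TV/(1+r)^3
    = 1414.67626 + 1563.52259 + 1728.02992 + 33209.59310 = 37915.82186

$37915.82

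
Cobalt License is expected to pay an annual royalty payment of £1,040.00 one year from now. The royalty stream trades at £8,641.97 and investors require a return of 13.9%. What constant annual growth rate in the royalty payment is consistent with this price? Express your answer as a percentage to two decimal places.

1.87%

P = D₁/(r−g) ⇒ g = r − D₁/P = 0.139 − £1,040.00/£8,641.97 = 0.018657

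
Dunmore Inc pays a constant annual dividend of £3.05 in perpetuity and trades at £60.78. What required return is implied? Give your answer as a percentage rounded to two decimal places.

P = C/r ⇒ r = C/P = £3.05/£60.78 = 0.050181

5.02%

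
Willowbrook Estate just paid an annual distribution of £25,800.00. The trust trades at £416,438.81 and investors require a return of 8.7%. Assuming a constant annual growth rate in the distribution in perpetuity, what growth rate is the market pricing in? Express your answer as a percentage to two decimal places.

2.36%

P = D₀(1+g)/(r−g) ⇒ P(r−g) = D₀(1+g) ⇒ g(P+D₀) = P·r − D₀
g = (P·r − D₀)/(P + D₀) = (£416,438.81×0.087 − £25,800.00) / (£416,438.81 + £25,800.00) = 0.023585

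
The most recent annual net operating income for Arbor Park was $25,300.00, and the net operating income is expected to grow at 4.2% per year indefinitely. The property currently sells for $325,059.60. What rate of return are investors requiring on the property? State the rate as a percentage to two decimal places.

D₁ = $25,300.00 × 1.042 = $26,362.6000
P = D₁/(r − g) ⇒ r = D₁/P + g = $26,362.6000/$325,059.60 + 0.042 = 0.081101 + 0.042 = 0.123101

12.31%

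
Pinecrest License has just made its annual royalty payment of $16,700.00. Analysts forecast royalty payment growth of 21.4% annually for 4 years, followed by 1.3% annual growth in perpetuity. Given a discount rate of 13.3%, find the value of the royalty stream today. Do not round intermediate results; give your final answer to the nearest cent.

D_1 = 20273.80000
D_2 = 24612.39320
D_3 = 29879.44534
D_4 = 36273.64665
Terminal value at year 4: TV = D_4×(1+g_2)/(r−g_2) = 36745.20406/0.12 = 306210.03379
P_0 = D_1/(1+r)^1 + D_2/(1+r)^2 + D_3/(1+r)^3 + D_4/(1+r)^4 + TV/(1+r)^4
    = 17893.90997 + 19173.17450 + 20543.89571 + 22012.61200 + 185823.13296 = 265446.72514

$265446.73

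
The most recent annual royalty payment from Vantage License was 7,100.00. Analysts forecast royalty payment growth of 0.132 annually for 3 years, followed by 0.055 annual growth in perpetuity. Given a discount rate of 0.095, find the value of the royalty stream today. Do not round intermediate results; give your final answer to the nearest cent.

D_1 = 8037.20000
D_2 = 9098.11040
D_3 = 10299.06097
Terminal value at year 3: TV = D_3×(1+g_2)/(r−g_2) = 10865.50933/0.04 = 271637.73316
P_0 = D_1/(1+r)^1 + D_2/(1+r)^2 + D_3/(1+r)^3 + TV/(1+r)^3
    = 7339.90868 + 7587.92385 + 7844.31946 + 206893.92564 = 229666.07762

229666.08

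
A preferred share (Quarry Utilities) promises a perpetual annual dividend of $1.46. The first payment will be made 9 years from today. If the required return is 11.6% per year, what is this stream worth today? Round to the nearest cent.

$5.23

Value at end of year 8: C / r = $1.46 / 0.116 = $12.5862
Discount to today: PV = $12.5862 / (1 + 0.116)^8 = $12.5862 / 2.406099 = $5.23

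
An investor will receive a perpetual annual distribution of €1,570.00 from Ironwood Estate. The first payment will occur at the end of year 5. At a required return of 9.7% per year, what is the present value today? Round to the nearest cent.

€11176.39

Value at end of year 4: C / r = €1,570.00 / 0.097 = €16,185.5670
Discount to today: PV = €16,185.5670 / (1 + 0.097)^4 = €16,185.5670 / 1.448193 = €11,176.39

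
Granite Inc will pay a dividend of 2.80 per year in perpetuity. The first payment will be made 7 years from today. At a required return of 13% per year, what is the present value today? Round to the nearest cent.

10.35

Value at end of year 6: C / r = 2.80 / 0.13 = 21.5385
Discount to today: PV = 21.5385 / (1 + 0.13)^6 = 21.5385 / 2.081952 = 10.35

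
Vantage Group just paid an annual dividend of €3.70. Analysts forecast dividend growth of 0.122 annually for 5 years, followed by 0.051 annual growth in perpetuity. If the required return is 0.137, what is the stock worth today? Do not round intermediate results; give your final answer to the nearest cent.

€60.09

D_1 = 4.15140
D_2 = 4.65787
D_3 = 5.22613
D_4 = 5.86372
D_5 = 6.57909
Terminal value at year 5: TV = D_5×(1+g_2)/(r−g_2) = 6.91463/0.086 = 80.40263
P_0 = D_1/(1+r)^1 + D_2/(1+r)^2 + D_3/(1+r)^3 + D_4/(1+r)^4 + D_5/(1+r)^5 + TV/(1+r)^5
    = 3.65119 + 3.60302 + 3.55549 + 3.50858 + 3.46229 + 42.31243 = 60.09299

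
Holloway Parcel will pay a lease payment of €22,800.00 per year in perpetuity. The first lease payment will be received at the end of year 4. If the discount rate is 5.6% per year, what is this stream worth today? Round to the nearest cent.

€345744.33

Value at end of year 3: C / r = €22,800.00 / 0.056 = €407,142.8571
Discount to today: PV = €407,142.8571 / (1 + 0.056)^3 = €407,142.8571 / 1.177584 = €345,744.33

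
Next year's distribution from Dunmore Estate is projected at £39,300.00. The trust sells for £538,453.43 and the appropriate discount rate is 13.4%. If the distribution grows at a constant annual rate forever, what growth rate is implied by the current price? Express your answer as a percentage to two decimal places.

6.10%

P = D₁/(r−g) ⇒ g = r − D₁/P = 0.134 − £39,300.00/£538,453.43 = 0.061013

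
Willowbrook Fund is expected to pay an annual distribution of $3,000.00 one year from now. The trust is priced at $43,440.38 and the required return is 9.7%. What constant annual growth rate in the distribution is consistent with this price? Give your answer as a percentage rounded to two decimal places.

P = D₁/(r−g) ⇒ g = r − D₁/P = 0.097 − $3,000.00/$43,440.38 = 0.027940

2.79%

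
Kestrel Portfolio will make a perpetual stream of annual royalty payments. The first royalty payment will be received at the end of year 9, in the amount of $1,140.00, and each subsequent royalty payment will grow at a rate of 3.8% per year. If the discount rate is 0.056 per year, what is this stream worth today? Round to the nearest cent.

Value at end of year 8: C₁ / (r − g) = $1,140.00 / (0.056 − 0.038) = $63,333.3333
Discount to today: PV = $63,333.3333 / (1 + 0.056)^8 = $63,333.3333 / 1.546363 = $40,956.33

$40956.33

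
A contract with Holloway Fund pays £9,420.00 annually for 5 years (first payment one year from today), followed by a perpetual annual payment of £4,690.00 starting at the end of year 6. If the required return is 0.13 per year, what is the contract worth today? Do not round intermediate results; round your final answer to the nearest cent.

PV of 5-year annuity: £9,420.00 × [1 − (1+0.13)^−5] / 0.13 = 33132.31848
Perpetuity value at year 5: £4,690.00 / 0.13 = 36076.92308
PV of perpetuity: 36076.92308 / (1+0.13)^5 = 19581.10846
Total PV = 33132.31848 + 19581.10846 = 52713.42694

£52713.43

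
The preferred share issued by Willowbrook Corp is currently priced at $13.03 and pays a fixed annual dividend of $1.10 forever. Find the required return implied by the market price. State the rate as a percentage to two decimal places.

P = C/r ⇒ r = C/P = $1.10/$13.03 = 0.084421

8.44%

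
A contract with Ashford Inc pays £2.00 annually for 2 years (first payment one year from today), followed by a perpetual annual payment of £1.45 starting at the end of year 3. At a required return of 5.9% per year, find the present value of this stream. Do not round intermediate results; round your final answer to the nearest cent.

PV of 2-year annuity: £2.00 × [1 − (1+0.059)^−2] / 0.059 = 3.67193
Perpetuity value at year 2: £1.45 / 0.059 = 24.57627
PV of perpetuity: 24.57627 / (1+0.059)^2 = 21.91412
Total PV = 3.67193 + 21.91412 = 25.58605

£25.59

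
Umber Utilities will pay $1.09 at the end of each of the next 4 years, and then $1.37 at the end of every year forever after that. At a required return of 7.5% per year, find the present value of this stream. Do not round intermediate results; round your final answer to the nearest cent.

$17.33

PV of 4-year annuity: $1.09 × [1 − (1+0.075)^−4] / 0.075 = 3.65077
Perpetuity value at year 4: $1.37 / 0.075 = 18.26667
PV of perpetuity: 18.26667 / (1+0.075)^4 = 13.67809
Total PV = 3.65077 + 13.67809 = 17.32886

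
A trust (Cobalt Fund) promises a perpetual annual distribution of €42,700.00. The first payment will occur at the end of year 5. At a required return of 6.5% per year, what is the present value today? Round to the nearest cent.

€510641.48

Value at end of year 4: C / r = €42,700.00 / 0.065 = €656,923.0769
Discount to today: PV = €656,923.0769 / (1 + 0.065)^4 = €656,923.0769 / 1.286466 = €510,641.48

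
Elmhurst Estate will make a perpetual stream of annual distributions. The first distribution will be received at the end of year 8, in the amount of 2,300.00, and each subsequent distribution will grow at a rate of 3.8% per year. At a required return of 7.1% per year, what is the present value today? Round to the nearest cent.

43120.88

Value at end of year 7: C₁ / (r − g) = 2,300.00 / (0.071 − 0.038) = 69,696.9697
Discount to today: PV = 69,696.9697 / (1 + 0.071)^7 = 69,696.9697 / 1.616316 = 43,120.88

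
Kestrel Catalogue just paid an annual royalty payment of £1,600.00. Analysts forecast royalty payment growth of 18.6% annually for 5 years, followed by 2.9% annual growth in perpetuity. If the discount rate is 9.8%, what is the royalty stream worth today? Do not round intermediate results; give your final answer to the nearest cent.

£45224.90

D_1 = 1897.60000
D_2 = 2250.55360
D_3 = 2669.15657
D_4 = 3165.61969
D_5 = 3754.42495
Terminal value at year 5: TV = D_5×(1+g_2)/(r−g_2) = 3863.30328/0.069 = 55989.90258
P_0 = D_1/(1+r)^1 + D_2/(1+r)^2 + D_3/(1+r)^3 + D_4/(1+r)^4 + D_5/(1+r)^5 + TV/(1+r)^5
    = 1728.23315 + 1866.74364 + 2016.35515 + 2177.95739 + 2352.51135 + 35083.10403 = 45224.90471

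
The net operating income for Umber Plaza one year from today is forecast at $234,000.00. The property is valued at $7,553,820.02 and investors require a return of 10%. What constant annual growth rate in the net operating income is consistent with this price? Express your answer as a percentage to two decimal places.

6.90%

P = D₁/(r−g) ⇒ g = r − D₁/P = 0.1 − $234,000.00/$7,553,820.02 = 0.069022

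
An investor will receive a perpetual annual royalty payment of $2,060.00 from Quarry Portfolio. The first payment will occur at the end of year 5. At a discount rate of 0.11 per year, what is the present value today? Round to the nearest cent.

Value at end of year 4: C / r = $2,060.00 / 0.11 = $18,727.2727
Discount to today: PV = $18,727.2727 / (1 + 0.11)^4 = $18,727.2727 / 1.518070 = $12,336.23

$12336.23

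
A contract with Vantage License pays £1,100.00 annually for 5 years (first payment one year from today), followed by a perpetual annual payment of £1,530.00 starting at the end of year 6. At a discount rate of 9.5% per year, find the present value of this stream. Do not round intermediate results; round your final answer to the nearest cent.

PV of 5-year annuity: £1,100.00 × [1 − (1+0.095)^−5] / 0.095 = 4223.67967
Perpetuity value at year 5: £1,530.00 / 0.095 = 16105.26316
PV of perpetuity: 16105.26316 / (1+0.095)^5 = 10230.50871
Total PV = 4223.67967 + 10230.50871 = 14454.18838

£14454.19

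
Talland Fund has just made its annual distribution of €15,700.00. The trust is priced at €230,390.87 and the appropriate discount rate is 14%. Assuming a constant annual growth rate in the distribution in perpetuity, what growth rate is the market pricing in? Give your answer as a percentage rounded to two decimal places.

P = D₀(1+g)/(r−g) ⇒ P(r−g) = D₀(1+g) ⇒ g(P+D₀) = P·r − D₀
g = (P·r − D₀)/(P + D₀) = (€230,390.87×0.14 − €15,700.00) / (€230,390.87 + €15,700.00) = 0.067271

6.73%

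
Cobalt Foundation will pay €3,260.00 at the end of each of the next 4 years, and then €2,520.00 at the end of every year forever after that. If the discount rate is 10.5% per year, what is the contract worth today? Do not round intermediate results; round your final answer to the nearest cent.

PV of 4-year annuity: €3,260.00 × [1 − (1+0.105)^−4] / 0.105 = 10222.89818
Perpetuity value at year 4: €2,520.00 / 0.105 = 24000.00000
PV of perpetuity: 24000.00000 / (1+0.105)^4 = 16097.63699
Total PV = 10222.89818 + 16097.63699 = 26320.53517

€26320.54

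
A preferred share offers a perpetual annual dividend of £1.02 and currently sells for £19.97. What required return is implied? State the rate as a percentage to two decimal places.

P = C/r ⇒ r = C/P = £1.02/£19.97 = 0.051077

5.11%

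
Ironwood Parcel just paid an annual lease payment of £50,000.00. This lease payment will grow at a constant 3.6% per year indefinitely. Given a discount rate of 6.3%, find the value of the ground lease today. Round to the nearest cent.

£1918518.52

D₁ = D₀ × (1 + g) = £50,000.00 × 1.036 = £51,800.0000
Growing perpetuity: P = D₁ / (r − g) = £51,800.0000 / (0.063 − 0.036) = £1,918,518.52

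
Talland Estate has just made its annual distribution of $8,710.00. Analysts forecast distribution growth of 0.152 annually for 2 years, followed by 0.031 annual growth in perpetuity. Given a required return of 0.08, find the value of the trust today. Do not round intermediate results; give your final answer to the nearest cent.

D_1 = 10033.92000
D_2 = 11559.07584
Terminal value at year 2: TV = D_2×(1+g_2)/(r−g_2) = 11917.40719/0.049 = 243212.39165
P_0 = D_1/(1+r)^1 + D_2/(1+r)^2 + TV/(1+r)^2
    = 9290.66667 + 9910.04444 + 208515.42494 = 227716.13605

$227716.14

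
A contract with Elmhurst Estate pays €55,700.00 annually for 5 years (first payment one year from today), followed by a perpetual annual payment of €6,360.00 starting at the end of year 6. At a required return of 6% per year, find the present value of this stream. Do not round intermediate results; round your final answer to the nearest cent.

€313838.03

PV of 5-year annuity: €55,700.00 × [1 − (1+0.06)^−5] / 0.06 = 234628.66286
Perpetuity value at year 5: €6,360.00 / 0.06 = 106000.00000
PV of perpetuity: 106000.00000 / (1+0.06)^5 = 79209.36632
Total PV = 234628.66286 + 79209.36632 = 313838.02918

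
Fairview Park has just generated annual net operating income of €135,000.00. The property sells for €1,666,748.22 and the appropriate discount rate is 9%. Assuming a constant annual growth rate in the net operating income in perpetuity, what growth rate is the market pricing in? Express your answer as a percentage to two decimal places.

P = D₀(1+g)/(r−g) ⇒ P(r−g) = D₀(1+g) ⇒ g(P+D₀) = P·r − D₀
g = (P·r − D₀)/(P + D₀) = (€1,666,748.22×0.09 − €135,000.00) / (€1,666,748.22 + €135,000.00) = 0.008329

0.83%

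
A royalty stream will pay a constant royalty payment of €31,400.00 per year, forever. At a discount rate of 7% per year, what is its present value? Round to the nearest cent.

Level perpetuity: PV = C / r = €31,400.00 / 0.07 = €448,571.43

€448571.43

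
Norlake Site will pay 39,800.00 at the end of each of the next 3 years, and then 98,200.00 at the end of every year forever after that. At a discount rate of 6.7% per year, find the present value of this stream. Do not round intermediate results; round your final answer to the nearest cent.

1311567.65

PV of 3-year annuity: 39,800.00 × [1 − (1+0.067)^−3] / 0.067 = 105022.92379
Perpetuity value at year 3: 98,200.00 / 0.067 = 1465671.64179
PV of perpetuity: 1465671.64179 / (1+0.067)^3 = 1206544.72932
Total PV = 105022.92379 + 1206544.72932 = 1311567.65311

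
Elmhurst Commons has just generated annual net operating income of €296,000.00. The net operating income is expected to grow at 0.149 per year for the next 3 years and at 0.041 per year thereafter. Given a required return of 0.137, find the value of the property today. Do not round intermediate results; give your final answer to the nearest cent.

D_1 = 340104.00000
D_2 = 390779.49600
D_3 = 449005.64090
Terminal value at year 3: TV = D_3×(1+g_2)/(r−g_2) = 467414.87218/0.096 = 4868904.91855
P_0 = D_1/(1+r)^1 + D_2/(1+r)^2 + D_3/(1+r)^3 + TV/(1+r)^3
    = 299124.01055 + 302280.99220 + 305471.29291 + 3312454.33244 = 4219330.62809

€4219330.63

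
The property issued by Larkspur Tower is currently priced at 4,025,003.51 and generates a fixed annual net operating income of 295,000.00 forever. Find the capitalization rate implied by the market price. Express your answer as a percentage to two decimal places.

7.33%

P = C/r ⇒ r = C/P = 295,000.00/4,025,003.51 = 0.073292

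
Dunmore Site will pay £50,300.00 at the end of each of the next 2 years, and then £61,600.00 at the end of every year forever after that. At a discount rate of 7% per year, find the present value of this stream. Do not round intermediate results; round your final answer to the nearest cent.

PV of 2-year annuity: £50,300.00 × [1 − (1+0.07)^−2] / 0.07 = 90943.31383
Perpetuity value at year 2: £61,600.00 / 0.07 = 880000.00000
PV of perpetuity: 880000.00000 / (1+0.07)^2 = 768626.08088
Total PV = 90943.31383 + 768626.08088 = 859569.39471

£859569.39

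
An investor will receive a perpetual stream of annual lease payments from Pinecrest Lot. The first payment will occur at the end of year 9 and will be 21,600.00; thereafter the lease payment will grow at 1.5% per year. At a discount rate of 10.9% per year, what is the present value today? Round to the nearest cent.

100432.33

Value at end of year 8: C₁ / (r − g) = 21,600.00 / (0.109 − 0.015) = 229,787.2340
Discount to today: PV = 229,787.2340 / (1 + 0.109)^8 = 229,787.2340 / 2.287981 = 100,432.33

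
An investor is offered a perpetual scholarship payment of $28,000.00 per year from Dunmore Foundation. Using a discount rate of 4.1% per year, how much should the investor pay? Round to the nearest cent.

$682926.83

Level perpetuity: PV = C / r = $28,000.00 / 0.041 = $682,926.83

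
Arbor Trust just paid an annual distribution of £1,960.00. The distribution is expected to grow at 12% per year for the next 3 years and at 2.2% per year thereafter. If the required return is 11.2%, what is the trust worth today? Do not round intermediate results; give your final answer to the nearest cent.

D_1 = 2195.20000
D_2 = 2458.62400
D_3 = 2753.65888
Terminal value at year 3: TV = D_3×(1+g_2)/(r−g_2) = 2814.23938/0.09 = 31269.32639
P_0 = D_1/(1+r)^1 + D_2/(1+r)^2 + D_3/(1+r)^3 + TV/(1+r)^3
    = 1974.10072 + 1988.30288 + 2002.60722 + 22740.71754 = 28705.72837

£28705.73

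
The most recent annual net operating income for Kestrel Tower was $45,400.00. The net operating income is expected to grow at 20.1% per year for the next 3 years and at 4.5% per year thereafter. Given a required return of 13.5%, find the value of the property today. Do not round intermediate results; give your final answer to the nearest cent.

$777218.54

D_1 = 54525.40000
D_2 = 65485.00540
D_3 = 78647.49149
Terminal value at year 3: TV = D_3×(1+g_2)/(r−g_2) = 82186.62860/0.09 = 913184.76225
P_0 = D_1/(1+r)^1 + D_2/(1+r)^2 + D_3/(1+r)^3 + TV/(1+r)^3
    = 48040.00000 + 50833.51542 + 53789.47314 + 624555.54927 = 777218.53784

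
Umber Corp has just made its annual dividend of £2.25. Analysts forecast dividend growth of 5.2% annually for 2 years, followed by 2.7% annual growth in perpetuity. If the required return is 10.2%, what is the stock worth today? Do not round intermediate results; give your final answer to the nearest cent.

£32.28

D_1 = 2.36700
D_2 = 2.49008
Terminal value at year 2: TV = D_2×(1+g_2)/(r−g_2) = 2.55732/0.075 = 34.09755
P_0 = D_1/(1+r)^1 + D_2/(1+r)^2 + TV/(1+r)^2
    = 2.14791 + 2.05046 + 28.07760 = 32.27597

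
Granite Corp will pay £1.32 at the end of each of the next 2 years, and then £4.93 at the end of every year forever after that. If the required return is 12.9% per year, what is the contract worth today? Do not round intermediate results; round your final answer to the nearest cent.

£32.19

PV of 2-year annuity: £1.32 × [1 − (1+0.129)^−2] / 0.129 = 2.20476
Perpetuity value at year 2: £4.93 / 0.129 = 38.21705
PV of perpetuity: 38.21705 / (1+0.129)^2 = 29.98260
Total PV = 2.20476 + 29.98260 = 32.18736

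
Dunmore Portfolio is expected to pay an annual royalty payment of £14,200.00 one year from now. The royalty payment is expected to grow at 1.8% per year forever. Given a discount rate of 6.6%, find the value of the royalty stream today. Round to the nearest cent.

£295833.33

Growing perpetuity: P = D₁ / (r − g) = £14,200.0000 / (0.066 − 0.018) = £295,833.33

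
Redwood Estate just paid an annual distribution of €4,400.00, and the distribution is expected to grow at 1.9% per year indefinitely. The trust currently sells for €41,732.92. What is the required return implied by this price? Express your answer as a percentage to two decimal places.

12.64%

D₁ = €4,400.00 × 1.019 = €4,483.6000
P = D₁/(r − g) ⇒ r = D₁/P + g = €4,483.6000/€41,732.92 + 0.019 = 0.107436 + 0.019 = 0.126436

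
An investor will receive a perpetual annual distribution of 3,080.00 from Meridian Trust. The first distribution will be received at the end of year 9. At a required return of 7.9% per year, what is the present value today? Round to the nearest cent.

Value at end of year 8: C / r = 3,080.00 / 0.079 = 38,987.3418
Discount to today: PV = 38,987.3418 / (1 + 0.079)^8 = 38,987.3418 / 1.837264 = 21,220.33

21220.33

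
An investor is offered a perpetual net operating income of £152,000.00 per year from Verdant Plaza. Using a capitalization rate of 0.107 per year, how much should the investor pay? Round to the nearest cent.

£1420560.75

Level perpetuity: PV = C / r = £152,000.00 / 0.107 = £1,420,560.75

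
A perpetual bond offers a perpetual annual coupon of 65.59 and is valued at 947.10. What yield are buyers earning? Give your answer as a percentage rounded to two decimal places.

6.93%

P = C/r ⇒ r = C/P = 65.59/947.10 = 0.069254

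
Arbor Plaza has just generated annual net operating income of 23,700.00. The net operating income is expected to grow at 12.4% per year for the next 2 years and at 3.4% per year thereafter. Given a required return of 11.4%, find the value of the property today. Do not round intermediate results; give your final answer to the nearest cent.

D_1 = 26638.80000
D_2 = 29942.01120
Terminal value at year 2: TV = D_2×(1+g_2)/(r−g_2) = 30960.03958/0.08 = 387000.49476
P_0 = D_1/(1+r)^1 + D_2/(1+r)^2 + TV/(1+r)^2
    = 23912.74686 + 24127.40347 + 311846.68988 = 359886.84022

359886.84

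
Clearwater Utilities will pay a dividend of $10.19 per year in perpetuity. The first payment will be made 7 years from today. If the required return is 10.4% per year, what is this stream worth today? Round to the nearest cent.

Value at end of year 6: C / r = $10.19 / 0.104 = $97.9808
Discount to today: PV = $97.9808 / (1 + 0.104)^6 = $97.9808 / 1.810566 = $54.12

$54.12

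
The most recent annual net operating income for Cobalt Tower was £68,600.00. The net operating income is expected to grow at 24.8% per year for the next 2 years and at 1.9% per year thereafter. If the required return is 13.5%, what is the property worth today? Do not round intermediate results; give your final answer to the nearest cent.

£886950.17

D_1 = 85612.80000
D_2 = 106844.77440
Terminal value at year 2: TV = D_2×(1+g_2)/(r−g_2) = 108874.82511/0.116 = 938576.07857
P_0 = D_1/(1+r)^1 + D_2/(1+r)^2 + TV/(1+r)^2
    = 75429.77974 + 82939.52873 + 728580.86015 = 886950.16862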